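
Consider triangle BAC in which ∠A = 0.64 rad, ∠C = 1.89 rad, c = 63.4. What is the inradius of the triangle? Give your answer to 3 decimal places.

r ≈ 10.250

The third angle is ∠B = π − ∠A − ∠C = 0.612 rad.
Law of sines: b = c·sin B/sin C ≈ 38.339.
Law of sines: a = c·sin A/sin C ≈ 39.877.
Area = ½·c·b·sin A ≈ 725.8.
Semiperimeter s = (38.339+39.877+63.4)/2 = 70.808.
Inradius = area/s = 725.8/70.808 ≈ 10.25.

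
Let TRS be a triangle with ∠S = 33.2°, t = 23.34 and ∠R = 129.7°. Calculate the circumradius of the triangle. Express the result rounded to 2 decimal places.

The third angle is ∠T = 180° − ∠R − ∠S = 17.10°.
Law of sines: r = t·sin R/sin T ≈ 61.073.
Law of sines: s = t·sin S/sin T ≈ 43.464.
Circumradius = t/(2 sin T) ≈ 39.688.

39.69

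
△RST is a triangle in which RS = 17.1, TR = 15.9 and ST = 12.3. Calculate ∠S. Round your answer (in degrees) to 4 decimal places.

By the law of cosines, cos S = (RS² + ST² − TR²) / (2·RS·ST) ≈ 0.45379, so ∠S ≈ 63.01°.

63.0131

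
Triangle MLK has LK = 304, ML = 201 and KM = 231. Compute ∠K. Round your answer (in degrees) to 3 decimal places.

By the law of cosines, cos K = (LK² + KM² − ML²) / (2·LK·KM) ≈ 0.75028, so ∠K ≈ 41.38°.

∠K ≈ 41.385°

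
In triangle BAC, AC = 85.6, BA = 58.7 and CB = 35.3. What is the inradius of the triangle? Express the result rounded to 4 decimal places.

r ≈ 8.9036

Semiperimeter s = (85.6 + 35.3 + 58.7)/2 = 89.8.
Heron's formula: area = √(89.8·4.2·54.5·31.1) ≈ 799.54.
Inradius = area/s = 799.54/89.8 ≈ 8.9036.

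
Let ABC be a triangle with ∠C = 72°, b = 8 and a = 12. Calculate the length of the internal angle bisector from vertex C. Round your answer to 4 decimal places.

By the law of cosines, c² = a² + b² − 2·a·b·cos C = 148.67, so c ≈ 12.193.
The bisector from C has length 2·a·b·cos(∠C/2)/(a+b) ≈ 7.7666.

t_C ≈ 7.7666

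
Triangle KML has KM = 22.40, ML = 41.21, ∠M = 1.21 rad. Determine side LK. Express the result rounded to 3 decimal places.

39.348

By the law of cosines, LK² = KM² + ML² − 2·KM·ML·cos M = 1548.3, so LK ≈ 39.348.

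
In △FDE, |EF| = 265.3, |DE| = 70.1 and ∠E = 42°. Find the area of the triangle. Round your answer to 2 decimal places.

Area = ½·|DE|·|EF|·sin E ≈ 6222.1.

area ≈ 6222.09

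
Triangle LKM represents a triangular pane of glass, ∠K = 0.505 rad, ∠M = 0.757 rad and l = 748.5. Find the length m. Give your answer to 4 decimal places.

539.5484

The third angle is ∠L = π − ∠K − ∠M = 1.880 rad.
Law of sines: m = l·sin M/sin L ≈ 539.55.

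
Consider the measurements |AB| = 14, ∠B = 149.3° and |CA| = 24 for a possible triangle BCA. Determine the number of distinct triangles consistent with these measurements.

1

|AB|·sin B = 14·sin(149.3°) ≈ 7.148.
Since ∠B is not acute, a triangle exists only if |CA| > |AB|; here |CA| > |AB|, so there is exactly one triangle.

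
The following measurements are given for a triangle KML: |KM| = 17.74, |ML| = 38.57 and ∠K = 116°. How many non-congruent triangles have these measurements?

|KM|·sin K = 17.74·sin(116°) ≈ 15.94.
Since ∠K is not acute, a triangle exists only if |ML| > |KM|; here |ML| > |KM|, so there is exactly one triangle.

1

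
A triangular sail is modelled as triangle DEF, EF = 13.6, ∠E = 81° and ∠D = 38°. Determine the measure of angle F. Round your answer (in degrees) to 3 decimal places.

The third angle is ∠F = 180° − ∠D − ∠E = 61.00°.

∠F ≈ 61.000°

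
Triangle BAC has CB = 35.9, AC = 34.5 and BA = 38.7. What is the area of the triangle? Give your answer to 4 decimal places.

568.6023

Semiperimeter s = (34.5 + 35.9 + 38.7)/2 = 54.55.
Heron's formula: area = √(54.55·20.05·18.65·15.85) ≈ 568.6.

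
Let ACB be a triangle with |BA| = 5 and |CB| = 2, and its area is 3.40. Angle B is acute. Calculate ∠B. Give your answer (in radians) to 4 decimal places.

From area = ½·|CB|·|BA|·sin B, we get sin B = 2·area/(|CB|·|BA|) ≈ 0.68000.
Taking the acute solution, ∠B ≈ 0.748 rad.

0.7478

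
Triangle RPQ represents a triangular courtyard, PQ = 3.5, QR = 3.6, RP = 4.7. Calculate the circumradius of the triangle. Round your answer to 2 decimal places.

By the law of cosines, cos R = (QR² + RP² − PQ²) / (2·QR·RP) ≈ 0.67376, so ∠R ≈ 47.64°.
Circumradius = PQ/(2 sin R) ≈ 2.3682.

2.37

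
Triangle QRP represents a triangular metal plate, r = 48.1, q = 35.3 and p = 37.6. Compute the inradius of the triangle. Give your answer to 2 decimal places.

Semiperimeter s = (35.3 + 48.1 + 37.6)/2 = 60.5.
Heron's formula: area = √(60.5·25.2·12.4·22.9) ≈ 657.97.
Inradius = area/s = 657.97/60.5 ≈ 10.876.

10.88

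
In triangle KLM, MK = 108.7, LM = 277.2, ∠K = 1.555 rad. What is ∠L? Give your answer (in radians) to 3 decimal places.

Law of sines: sin L = MK·sin K/LM ≈ 0.39209.
Since LM ≥ MK, only the acute value applies: ∠L ≈ 0.403 rad.
Then ∠M = π − ∠K − ∠L ≈ 1.184 rad.

0.403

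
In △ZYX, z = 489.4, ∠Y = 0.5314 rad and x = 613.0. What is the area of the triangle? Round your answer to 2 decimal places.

76011.67

Area = ½·x·z·sin Y ≈ 76012.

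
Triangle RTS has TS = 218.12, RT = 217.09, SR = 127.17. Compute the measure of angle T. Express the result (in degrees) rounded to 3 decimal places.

By the law of cosines, cos T = (RT² + TS² − SR²) / (2·RT·TS) ≈ 0.82924, so ∠T ≈ 33.98°.

∠T ≈ 33.979°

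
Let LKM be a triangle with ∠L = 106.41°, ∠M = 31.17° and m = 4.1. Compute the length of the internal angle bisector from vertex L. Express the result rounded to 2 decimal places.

t_L ≈ 2.78

The third angle is ∠K = 180° − ∠M − ∠L = 42.42°.
Law of sines: l = m·sin L/sin M ≈ 7.5988.
Law of sines: k = m·sin K/sin M ≈ 5.3435.
The bisector from L has length 2·k·m·cos(∠L/2)/(k+m) ≈ 2.7791.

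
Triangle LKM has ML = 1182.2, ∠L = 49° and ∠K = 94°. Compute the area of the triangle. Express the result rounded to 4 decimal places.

The third angle is ∠M = 180° − ∠L − ∠K = 37.00°.
Law of sines: KM = ML·sin L/sin K ≈ 894.4.
Law of sines: LK = ML·sin M/sin K ≈ 713.2.
Area = ½·ML·KM·sin M ≈ 3.1817e+05.

area ≈ 318166.1790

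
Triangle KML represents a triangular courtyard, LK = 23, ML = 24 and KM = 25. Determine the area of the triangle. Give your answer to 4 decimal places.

Semiperimeter s = (24 + 23 + 25)/2 = 36.
Heron's formula: area = √(36·12·13·11) ≈ 248.55.

area ≈ 248.5478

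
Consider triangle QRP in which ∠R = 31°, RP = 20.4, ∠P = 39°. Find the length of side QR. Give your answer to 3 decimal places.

The third angle is ∠Q = 180° − ∠R − ∠P = 110.00°.
Law of sines: QR = RP·sin P/sin Q ≈ 13.662.

13.662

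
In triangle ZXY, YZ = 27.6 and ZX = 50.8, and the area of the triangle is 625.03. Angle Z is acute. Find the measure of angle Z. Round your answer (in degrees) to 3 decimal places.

∠Z ≈ 63.072°

From area = ½·YZ·ZX·sin Z, we get sin Z = 2·area/(YZ·ZX) ≈ 0.89158.
Taking the acute solution, ∠Z ≈ 63.07°.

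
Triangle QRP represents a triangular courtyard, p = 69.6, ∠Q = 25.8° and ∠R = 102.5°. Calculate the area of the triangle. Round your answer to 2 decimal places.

1311.43

The third angle is ∠P = 180° − ∠Q − ∠R = 51.70°.
Law of sines: q = p·sin Q/sin P ≈ 38.6.
Law of sines: r = p·sin R/sin P ≈ 86.585.
Area = ½·p·q·sin R ≈ 1311.4.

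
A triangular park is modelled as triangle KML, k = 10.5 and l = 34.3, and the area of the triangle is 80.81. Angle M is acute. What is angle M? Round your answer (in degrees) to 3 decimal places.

∠M ≈ 26.664°

From area = ½·l·k·sin M, we get sin M = 2·area/(l·k) ≈ 0.44876.
Taking the acute solution, ∠M ≈ 26.66°.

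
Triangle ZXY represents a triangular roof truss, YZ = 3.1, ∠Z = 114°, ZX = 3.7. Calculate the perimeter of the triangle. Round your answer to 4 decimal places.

perimeter ≈ 12.5123

By the law of cosines, XY² = YZ² + ZX² − 2·YZ·ZX·cos Z = 32.631, so XY ≈ 5.7123.
Semiperimeter s = (5.7123+3.1+3.7)/2 = 6.2562.
Perimeter = 5.7123 + 3.1 + 3.7 = 12.512.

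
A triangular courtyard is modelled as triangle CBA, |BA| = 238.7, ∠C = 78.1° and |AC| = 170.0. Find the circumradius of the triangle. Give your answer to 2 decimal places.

121.97

Law of sines: sin B = |AC|·sin C/|BA| ≈ 0.69689.
Since |BA| ≥ |AC|, only the acute value applies: ∠B ≈ 44.18°.
Then ∠A = 180° − ∠C − ∠B ≈ 57.72°.
Law of sines gives |CB| = |BA|·sin A/sin C ≈ 206.25.
Circumradius = |BA|/(2 sin C) ≈ 121.97.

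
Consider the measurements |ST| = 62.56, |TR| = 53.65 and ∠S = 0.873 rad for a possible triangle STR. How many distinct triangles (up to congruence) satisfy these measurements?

2

|ST|·sin S = 62.56·sin(0.873 rad) ≈ 47.94.
Since |ST| sin S < |TR| < |ST| (47.94 < 53.65 < 62.56), two triangles exist.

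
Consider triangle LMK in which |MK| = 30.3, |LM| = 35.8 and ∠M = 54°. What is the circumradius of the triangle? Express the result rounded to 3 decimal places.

18.792

By the law of cosines, |KL|² = |LM|² + |MK|² − 2·|LM|·|MK|·cos M = 924.54, so |KL| ≈ 30.406.
Area = ½·|LM|·|MK|·sin M ≈ 438.79.
Circumradius = |KL|/(2 sin M) ≈ 18.792.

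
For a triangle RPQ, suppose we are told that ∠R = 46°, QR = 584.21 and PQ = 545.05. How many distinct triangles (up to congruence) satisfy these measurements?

2

QR·sin R = 584.21·sin(46°) ≈ 420.2.
Since QR sin R < PQ < QR (420.2 < 545.05 < 584.21), two triangles exist.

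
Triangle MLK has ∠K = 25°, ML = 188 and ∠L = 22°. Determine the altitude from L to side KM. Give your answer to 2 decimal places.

The third angle is ∠M = 180° − ∠L − ∠K = 133.00°.
Law of sines: LK = ML·sin M/sin K ≈ 325.34.
Law of sines: KM = ML·sin L/sin K ≈ 166.64.
Area = ½·ML·LK·sin L ≈ 11456.
The altitude from L has length 2·area/KM ≈ 137.49.

h_L ≈ 137.49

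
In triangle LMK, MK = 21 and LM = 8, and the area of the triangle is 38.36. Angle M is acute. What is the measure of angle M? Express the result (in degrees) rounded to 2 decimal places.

∠M ≈ 27.17°

From area = ½·LM·MK·sin M, we get sin M = 2·area/(LM·MK) ≈ 0.45667.
Taking the acute solution, ∠M ≈ 27.17°.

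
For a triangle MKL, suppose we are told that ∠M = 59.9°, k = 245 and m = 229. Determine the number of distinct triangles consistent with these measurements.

2

k·sin M = 245·sin(59.9°) ≈ 212.
Since k sin M < m < k (212 < 229 < 245), two triangles exist.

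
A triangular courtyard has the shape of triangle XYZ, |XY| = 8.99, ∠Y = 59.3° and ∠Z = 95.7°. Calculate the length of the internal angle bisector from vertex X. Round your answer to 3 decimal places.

8.137

The third angle is ∠X = 180° − ∠Y − ∠Z = 25.00°.
Law of sines: |YZ| = |XY|·sin X/sin Z ≈ 3.8182.
Law of sines: |ZX| = |XY|·sin Y/sin Z ≈ 7.7685.
The bisector from X has length 2·|ZX|·|XY|·cos(∠X/2)/(|ZX|+|XY|) ≈ 8.1372.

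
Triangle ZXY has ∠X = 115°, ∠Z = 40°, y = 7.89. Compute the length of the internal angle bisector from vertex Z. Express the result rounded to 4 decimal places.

t_Z ≈ 10.1127

The third angle is ∠Y = 180° − ∠Z − ∠X = 25.00°.
Law of sines: z = y·sin Z/sin Y ≈ 12.
Law of sines: x = y·sin X/sin Y ≈ 16.92.
The bisector from Z has length 2·x·y·cos(∠Z/2)/(x+y) ≈ 10.113.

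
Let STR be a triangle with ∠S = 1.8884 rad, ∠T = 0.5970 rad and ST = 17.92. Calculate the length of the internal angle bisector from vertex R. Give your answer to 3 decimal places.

t_R ≈ 19.640

The third angle is ∠R = π − ∠S − ∠T = 0.6562 rad.
Law of sines: TR = ST·sin S/sin R ≈ 27.903.
Law of sines: RS = ST·sin T/sin R ≈ 16.512.
The bisector from R has length 2·TR·RS·cos(∠R/2)/(TR+RS) ≈ 19.64.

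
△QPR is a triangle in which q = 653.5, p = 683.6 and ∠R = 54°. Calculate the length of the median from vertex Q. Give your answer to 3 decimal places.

m_Q ≈ 558.114

By the law of cosines, r² = q² + p² − 2·q·p·cos R = 3.6921e+05, so r ≈ 607.62.
Median from Q: ½√(2·p² + 2·r² − q²) ≈ 558.11.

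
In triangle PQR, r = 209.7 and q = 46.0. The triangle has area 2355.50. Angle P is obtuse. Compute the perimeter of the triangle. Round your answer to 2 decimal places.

perimeter ≈ 506.55

From area = ½·q·r·sin P, we get sin P = 2·area/(q·r) ≈ 0.48838.
Taking the obtuse solution, ∠P ≈ 150.77°.
Law of cosines then gives p ≈ 250.85.
Perimeter = 250.85 + 46 + 209.7 = 506.55.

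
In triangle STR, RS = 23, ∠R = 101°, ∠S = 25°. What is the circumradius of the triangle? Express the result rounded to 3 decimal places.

14.215

The third angle is ∠T = 180° − ∠R − ∠S = 54.00°.
Law of sines: TR = RS·sin S/sin T ≈ 12.015.
Law of sines: ST = RS·sin R/sin T ≈ 27.907.
Circumradius = RS/(2 sin T) ≈ 14.215.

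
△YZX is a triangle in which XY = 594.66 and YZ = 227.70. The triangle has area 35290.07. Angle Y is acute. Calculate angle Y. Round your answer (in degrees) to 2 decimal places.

∠Y ≈ 31.42°

From area = ½·XY·YZ·sin Y, we get sin Y = 2·area/(XY·YZ) ≈ 0.52126.
Taking the acute solution, ∠Y ≈ 31.42°.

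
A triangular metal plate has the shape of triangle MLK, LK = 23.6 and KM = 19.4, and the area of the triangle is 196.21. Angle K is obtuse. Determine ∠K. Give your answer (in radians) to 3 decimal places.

∠K ≈ 2.112 rad

From area = ½·LK·KM·sin K, we get sin K = 2·area/(LK·KM) ≈ 0.85711.
Taking the obtuse solution, ∠K ≈ 2.112 rad.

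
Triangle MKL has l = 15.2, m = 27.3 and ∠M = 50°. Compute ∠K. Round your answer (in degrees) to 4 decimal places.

∠K ≈ 104.7534°

Law of sines: sin L = l·sin M/m ≈ 0.42652.
Since m ≥ l, only the acute value applies: ∠L ≈ 25.25°.
Then ∠K = 180° − ∠M − ∠L ≈ 104.75°.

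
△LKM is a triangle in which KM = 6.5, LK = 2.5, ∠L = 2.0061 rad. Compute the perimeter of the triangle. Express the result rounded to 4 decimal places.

Law of sines: sin M = LK·sin L/KM ≈ 0.34875.
Since KM ≥ LK, only the acute value applies: ∠M ≈ 0.3562 rad.
Then ∠K = π − ∠L − ∠M ≈ 0.7793 rad.
Law of sines gives ML = KM·sin K/sin L ≈ 5.0377.
Semiperimeter s = (6.5+5.0377+2.5)/2 = 7.0188.
Perimeter = 6.5 + 5.0377 + 2.5 = 14.038.

14.0377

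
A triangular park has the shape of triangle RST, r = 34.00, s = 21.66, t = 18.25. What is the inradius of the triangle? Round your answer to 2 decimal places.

4.78

Semiperimeter p = (34 + 21.66 + 18.25)/2 = 36.955.
Heron's formula: area = √(36.955·2.955·15.295·18.705) ≈ 176.75.
Inradius = area/p = 176.75/36.955 ≈ 4.7829.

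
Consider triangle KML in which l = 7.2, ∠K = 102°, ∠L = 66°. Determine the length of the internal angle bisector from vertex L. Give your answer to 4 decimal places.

The third angle is ∠M = 180° − ∠L − ∠K = 12.00°.
Law of sines: k = l·sin K/sin L ≈ 7.7092.
Law of sines: m = l·sin M/sin L ≈ 1.6386.
The bisector from L has length 2·k·m·cos(∠L/2)/(k+m) ≈ 2.2667.

t_L ≈ 2.2667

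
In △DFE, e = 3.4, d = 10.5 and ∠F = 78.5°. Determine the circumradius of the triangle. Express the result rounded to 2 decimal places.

By the law of cosines, f² = e² + d² − 2·e·d·cos F = 107.58, so f ≈ 10.372.
Area = ½·e·d·sin F ≈ 17.492.
Circumradius = f/(2 sin F) ≈ 5.2922.

R ≈ 5.29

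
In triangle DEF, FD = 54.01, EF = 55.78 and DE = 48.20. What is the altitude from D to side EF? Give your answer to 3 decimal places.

h_D ≈ 42.591

Semiperimeter s = (55.78 + 54.01 + 48.2)/2 = 78.995.
Heron's formula: area = √(78.995·23.215·24.985·30.795) ≈ 1187.9.
The altitude from D has length 2·area/EF ≈ 42.591.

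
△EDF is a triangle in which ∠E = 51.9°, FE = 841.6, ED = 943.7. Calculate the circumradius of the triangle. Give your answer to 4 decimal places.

R ≈ 499.7866

By the law of cosines, DF² = FE² + ED² − 2·FE·ED·cos E = 6.1874e+05, so DF ≈ 786.6.
Area = ½·FE·ED·sin E ≈ 3.125e+05.
Circumradius = DF/(2 sin E) ≈ 499.79.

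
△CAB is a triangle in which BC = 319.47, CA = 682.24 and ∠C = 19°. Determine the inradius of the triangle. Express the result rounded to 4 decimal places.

By the law of cosines, AB² = BC² + CA² − 2·BC·CA·cos C = 1.5535e+05, so AB ≈ 394.15.
Area = ½·BC·CA·sin C ≈ 35480.
Semiperimeter s = (394.15+319.47+682.24)/2 = 697.93.
Inradius = area/s = 35480/697.93 ≈ 50.836.

r ≈ 50.8357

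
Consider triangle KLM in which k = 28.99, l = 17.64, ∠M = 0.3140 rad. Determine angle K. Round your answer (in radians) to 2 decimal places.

By the law of cosines, m² = k² + l² − 2·k·l·cos M = 178.83, so m ≈ 13.373.
Law of cosines again: cos K = (l² + m² − k²)/(2·l·m) ≈ -0.74275, so ∠K ≈ 2.4080 rad.

∠K ≈ 2.41 rad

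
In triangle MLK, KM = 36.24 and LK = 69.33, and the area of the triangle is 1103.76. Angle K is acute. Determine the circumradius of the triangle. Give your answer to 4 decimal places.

34.7108

From area = ½·LK·KM·sin K, we get sin K = 2·area/(LK·KM) ≈ 0.87861.
Taking the acute solution, ∠K ≈ 61.47°.
Law of cosines then gives ML ≈ 60.994.
Circumradius = ML/(2 sin K) ≈ 34.711.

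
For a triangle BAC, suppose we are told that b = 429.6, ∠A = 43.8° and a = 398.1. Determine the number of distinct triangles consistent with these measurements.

2

b·sin A = 429.6·sin(43.8°) ≈ 297.3.
Since b sin A < a < b (297.3 < 398.1 < 429.6), two triangles exist.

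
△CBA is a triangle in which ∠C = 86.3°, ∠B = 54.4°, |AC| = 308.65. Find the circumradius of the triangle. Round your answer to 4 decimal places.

189.7981

The third angle is ∠A = 180° − ∠C − ∠B = 39.30°.
Law of sines: |BA| = |AC|·sin C/sin B ≈ 378.81.
Law of sines: |CB| = |AC|·sin A/sin B ≈ 240.43.
Circumradius = |AC|/(2 sin B) ≈ 189.8.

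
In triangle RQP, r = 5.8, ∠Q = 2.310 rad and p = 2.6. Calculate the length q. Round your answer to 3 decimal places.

7.792

By the law of cosines, q² = p² + r² − 2·p·r·cos Q = 60.719, so q ≈ 7.7922.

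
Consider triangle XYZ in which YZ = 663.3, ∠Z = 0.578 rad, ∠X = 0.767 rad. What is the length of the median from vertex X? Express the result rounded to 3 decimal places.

The third angle is ∠Y = π − ∠Z − ∠X = 1.797 rad.
Law of sines: ZX = YZ·sin Y/sin X ≈ 931.53.
Law of sines: XY = YZ·sin Z/sin X ≈ 522.2.
Median from X: ½√(2·ZX² + 2·XY² − YZ²) ≈ 678.4.

678.402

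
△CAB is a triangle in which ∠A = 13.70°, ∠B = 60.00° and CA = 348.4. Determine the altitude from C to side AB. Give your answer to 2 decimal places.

The third angle is ∠C = 180° − ∠A − ∠B = 106.30°.
Law of sines: AB = CA·sin C/sin B ≈ 386.13.
Law of sines: BC = CA·sin A/sin B ≈ 95.279.
Area = ½·CA·AB·sin A ≈ 15931.
The altitude from C has length 2·area/AB ≈ 82.514.

h_C ≈ 82.51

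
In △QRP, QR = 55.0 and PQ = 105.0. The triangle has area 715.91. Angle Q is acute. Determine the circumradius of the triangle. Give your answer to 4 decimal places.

107.8609

From area = ½·PQ·QR·sin Q, we get sin Q = 2·area/(PQ·QR) ≈ 0.24793.
Taking the acute solution, ∠Q ≈ 14.36°.
Law of cosines then gives RP ≈ 53.485.
Circumradius = RP/(2 sin Q) ≈ 107.86.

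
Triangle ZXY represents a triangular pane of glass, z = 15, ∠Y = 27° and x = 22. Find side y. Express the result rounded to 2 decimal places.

By the law of cosines, y² = z² + x² − 2·z·x·cos Y = 120.94, so y ≈ 10.997.

11.00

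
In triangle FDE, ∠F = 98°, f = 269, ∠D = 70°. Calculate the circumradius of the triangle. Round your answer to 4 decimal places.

135.8218

The third angle is ∠E = 180° − ∠F − ∠D = 12.00°.
Law of sines: d = f·sin D/sin F ≈ 255.26.
Law of sines: e = f·sin E/sin F ≈ 56.478.
Circumradius = f/(2 sin F) ≈ 135.82.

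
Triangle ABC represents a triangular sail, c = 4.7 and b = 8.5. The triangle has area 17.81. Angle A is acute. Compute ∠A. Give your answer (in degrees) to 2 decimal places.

From area = ½·b·c·sin A, we get sin A = 2·area/(b·c) ≈ 0.89161.
Taking the acute solution, ∠A ≈ 63.08°.

∠A ≈ 63.08°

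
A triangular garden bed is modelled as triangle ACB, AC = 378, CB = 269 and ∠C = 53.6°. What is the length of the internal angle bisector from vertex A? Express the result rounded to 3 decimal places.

313.594

By the law of cosines, BA² = AC² + CB² − 2·AC·CB·cos C = 94565, so BA ≈ 307.51.
Law of cosines again: cos A = (BA² + AC² − CB²)/(2·BA·AC) ≈ 0.71011, so ∠A ≈ 44.76°.
The bisector from A has length 2·BA·AC·cos(∠A/2)/(BA+AC) ≈ 313.59.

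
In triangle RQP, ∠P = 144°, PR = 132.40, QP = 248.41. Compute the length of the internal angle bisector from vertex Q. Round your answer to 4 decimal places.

By the law of cosines, RQ² = QP² + PR² − 2·QP·PR·cos P = 1.3245e+05, so RQ ≈ 363.94.
Law of cosines again: cos Q = (RQ² + QP² − PR²)/(2·RQ·QP) ≈ 0.97687, so ∠Q ≈ 12.35°.
The bisector from Q has length 2·RQ·QP·cos(∠Q/2)/(RQ+QP) ≈ 293.56.

293.5649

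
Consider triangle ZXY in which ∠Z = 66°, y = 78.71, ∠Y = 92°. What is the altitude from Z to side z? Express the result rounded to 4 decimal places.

The third angle is ∠X = 180° − ∠Y − ∠Z = 22.00°.
Law of sines: z = y·sin Z/sin Y ≈ 71.949.
Law of sines: x = y·sin X/sin Y ≈ 29.503.
Area = ½·y·z·sin X ≈ 1060.7.
The altitude from Z has length 2·area/z ≈ 29.485.

29.4853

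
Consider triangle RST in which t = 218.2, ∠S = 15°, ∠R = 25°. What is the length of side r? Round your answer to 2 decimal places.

The third angle is ∠T = 180° − ∠R − ∠S = 140.00°.
Law of sines: r = t·sin R/sin T ≈ 143.46.

143.46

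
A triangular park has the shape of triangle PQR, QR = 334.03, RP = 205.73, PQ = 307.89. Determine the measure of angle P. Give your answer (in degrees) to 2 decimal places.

By the law of cosines, cos P = (RP² + PQ² − QR²) / (2·RP·PQ) ≈ 0.20164, so ∠P ≈ 78.37°.

78.37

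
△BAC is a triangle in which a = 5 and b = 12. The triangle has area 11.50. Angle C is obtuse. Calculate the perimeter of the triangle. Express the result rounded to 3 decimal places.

From area = ½·b·a·sin C, we get sin C = 2·area/(b·a) ≈ 0.38333.
Taking the obtuse solution, ∠C ≈ 157.46°.
Law of cosines then gives c ≈ 16.728.
Perimeter = 12 + 5 + 16.728 = 33.728.

perimeter ≈ 33.728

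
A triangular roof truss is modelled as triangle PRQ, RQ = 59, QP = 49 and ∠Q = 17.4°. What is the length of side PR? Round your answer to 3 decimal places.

19.094

By the law of cosines, PR² = RQ² + QP² − 2·RQ·QP·cos Q = 364.58, so PR ≈ 19.094.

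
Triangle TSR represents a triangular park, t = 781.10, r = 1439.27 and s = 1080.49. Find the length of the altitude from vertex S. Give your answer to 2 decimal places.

h_S ≈ 769.17

Semiperimeter p = (781.1 + 1080.5 + 1439.3)/2 = 1650.4.
Heron's formula: area = √(1650.4·869.33·569.94·211.16) ≈ 4.1554e+05.
The altitude from S has length 2·area/s ≈ 769.17.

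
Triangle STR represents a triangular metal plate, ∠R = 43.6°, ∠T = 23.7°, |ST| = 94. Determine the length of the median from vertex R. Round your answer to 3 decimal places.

The third angle is ∠S = 180° − ∠T − ∠R = 112.70°.
Law of sines: |TR| = |ST|·sin S/sin R ≈ 125.75.
Law of sines: |RS| = |ST|·sin T/sin R ≈ 54.788.
Median from R: ½√(2·|TR|² + 2·|RS|² − |ST|²) ≈ 84.842.

84.842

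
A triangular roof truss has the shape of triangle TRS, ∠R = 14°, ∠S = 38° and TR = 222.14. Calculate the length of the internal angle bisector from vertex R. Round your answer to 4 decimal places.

t_R ≈ 247.5563

The third angle is ∠T = 180° − ∠R − ∠S = 128.00°.
Law of sines: RS = TR·sin T/sin S ≈ 284.33.
Law of sines: ST = TR·sin R/sin S ≈ 87.289.
The bisector from R has length 2·TR·RS·cos(∠R/2)/(TR+RS) ≈ 247.56.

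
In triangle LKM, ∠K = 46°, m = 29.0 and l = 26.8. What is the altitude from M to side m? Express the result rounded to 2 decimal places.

19.28

By the law of cosines, k² = m² + l² − 2·m·l·cos K = 479.46, so k ≈ 21.897.
Area = ½·m·l·sin K ≈ 279.54.
The altitude from M has length 2·area/m ≈ 19.278.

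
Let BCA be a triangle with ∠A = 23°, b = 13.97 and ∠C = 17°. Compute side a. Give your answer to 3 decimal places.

8.492

The third angle is ∠B = 180° − ∠C − ∠A = 140.00°.
Law of sines: a = b·sin A/sin B ≈ 8.4919.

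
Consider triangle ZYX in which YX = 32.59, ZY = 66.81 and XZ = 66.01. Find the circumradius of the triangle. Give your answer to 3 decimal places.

34.261

By the law of cosines, cos Z = (XZ² + ZY² − YX²) / (2·XZ·ZY) ≈ 0.87966, so ∠Z ≈ 28.40°.
Circumradius = YX/(2 sin Z) ≈ 34.261.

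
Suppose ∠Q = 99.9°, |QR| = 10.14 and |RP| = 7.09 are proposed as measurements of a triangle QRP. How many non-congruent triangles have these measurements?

|QR|·sin Q = 10.14·sin(99.9°) ≈ 9.989.
Since ∠Q is not acute, a triangle exists only if |RP| > |QR|; here |RP| ≤ |QR|, so there is no triangle.

0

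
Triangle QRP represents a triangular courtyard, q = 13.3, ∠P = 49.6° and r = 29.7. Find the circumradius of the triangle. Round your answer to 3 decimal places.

By the law of cosines, p² = q² + r² − 2·q·r·cos P = 546.95, so p ≈ 23.387.
Area = ½·q·r·sin P ≈ 150.41.
Circumradius = p/(2 sin P) ≈ 15.355.

15.355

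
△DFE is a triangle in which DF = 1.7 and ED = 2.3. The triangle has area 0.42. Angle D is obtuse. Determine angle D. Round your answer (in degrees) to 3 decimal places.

From area = ½·ED·DF·sin D, we get sin D = 2·area/(ED·DF) ≈ 0.21483.
Taking the obtuse solution, ∠D ≈ 167.59°.

∠D ≈ 167.594°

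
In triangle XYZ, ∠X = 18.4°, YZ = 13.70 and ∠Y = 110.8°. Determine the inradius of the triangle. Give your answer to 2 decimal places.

r ≈ 4.90

The third angle is ∠Z = 180° − ∠X − ∠Y = 50.80°.
Law of sines: ZX = YZ·sin Y/sin X ≈ 40.574.
Law of sines: XY = YZ·sin Z/sin X ≈ 33.635.
Area = ½·YZ·ZX·sin Z ≈ 215.38.
Semiperimeter s = (13.7+40.574+33.635)/2 = 43.954.
Inradius = area/s = 215.38/43.954 ≈ 4.9001.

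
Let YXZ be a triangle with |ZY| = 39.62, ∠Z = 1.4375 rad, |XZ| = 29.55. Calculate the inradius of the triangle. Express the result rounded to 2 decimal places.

r ≈ 10.06

By the law of cosines, |YX|² = |XZ|² + |ZY|² − 2·|XZ|·|ZY|·cos Z = 2131.8, so |YX| ≈ 46.171.
Area = ½·|XZ|·|ZY|·sin Z ≈ 580.19.
Semiperimeter s = (29.55+39.62+46.171)/2 = 57.67.
Inradius = area/s = 580.19/57.67 ≈ 10.06.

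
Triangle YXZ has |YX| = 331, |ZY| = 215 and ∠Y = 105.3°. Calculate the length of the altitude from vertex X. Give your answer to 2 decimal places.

h_X ≈ 319.27

By the law of cosines, |XZ|² = |ZY|² + |YX|² − 2·|ZY|·|YX|·cos Y = 1.9334e+05, so |XZ| ≈ 439.71.
Area = ½·|ZY|·|YX|·sin Y ≈ 34321.
The altitude from X has length 2·area/|ZY| ≈ 319.27.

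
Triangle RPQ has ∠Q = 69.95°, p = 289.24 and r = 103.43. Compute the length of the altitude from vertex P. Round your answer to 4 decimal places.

By the law of cosines, q² = r² + p² − 2·r·p·cos Q = 73845, so q ≈ 271.74.
Area = ½·r·p·sin Q ≈ 14051.
The altitude from P has length 2·area/p ≈ 97.162.

h_P ≈ 97.1615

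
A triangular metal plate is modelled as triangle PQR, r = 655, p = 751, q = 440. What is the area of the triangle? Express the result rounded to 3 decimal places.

Semiperimeter s = (751 + 440 + 655)/2 = 923.
Heron's formula: area = √(923·172·483·268) ≈ 1.4335e+05.

area ≈ 143352.753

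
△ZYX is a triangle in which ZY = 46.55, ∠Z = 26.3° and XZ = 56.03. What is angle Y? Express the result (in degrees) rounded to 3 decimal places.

98.432

By the law of cosines, YX² = XZ² + ZY² − 2·XZ·ZY·cos Z = 629.84, so YX ≈ 25.097.
Law of cosines again: cos Y = (ZY² + YX² − XZ²)/(2·ZY·YX) ≈ -0.14664, so ∠Y ≈ 98.43°.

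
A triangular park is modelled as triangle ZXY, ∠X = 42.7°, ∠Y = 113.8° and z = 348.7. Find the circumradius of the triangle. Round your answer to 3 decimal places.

The third angle is ∠Z = 180° − ∠X − ∠Y = 23.50°.
Law of sines: x = z·sin X/sin Z ≈ 593.04.
Law of sines: y = z·sin Y/sin Z ≈ 800.12.
Circumradius = z/(2 sin Z) ≈ 437.24.

R ≈ 437.242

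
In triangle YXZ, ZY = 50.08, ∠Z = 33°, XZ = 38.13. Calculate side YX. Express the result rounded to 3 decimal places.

By the law of cosines, YX² = XZ² + ZY² − 2·XZ·ZY·cos Z = 758.94, so YX ≈ 27.549.

27.549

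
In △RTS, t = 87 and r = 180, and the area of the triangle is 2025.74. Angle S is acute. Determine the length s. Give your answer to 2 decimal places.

98.57

From area = ½·r·t·sin S, we get sin S = 2·area/(r·t) ≈ 0.25872.
Taking the acute solution, ∠S ≈ 14.99°.
Law of cosines then gives s ≈ 98.566.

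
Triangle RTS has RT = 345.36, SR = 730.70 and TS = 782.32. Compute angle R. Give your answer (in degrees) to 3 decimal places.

By the law of cosines, cos R = (SR² + RT² − TS²) / (2·SR·RT) ≈ 0.08157, so ∠R ≈ 85.32°.

∠R ≈ 85.321°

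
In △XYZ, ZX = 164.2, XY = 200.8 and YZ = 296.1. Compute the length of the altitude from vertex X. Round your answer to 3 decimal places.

h_X ≈ 105.894

Semiperimeter s = (296.1 + 164.2 + 200.8)/2 = 330.55.
Heron's formula: area = √(330.55·34.45·166.35·129.75) ≈ 15678.
The altitude from X has length 2·area/YZ ≈ 105.89.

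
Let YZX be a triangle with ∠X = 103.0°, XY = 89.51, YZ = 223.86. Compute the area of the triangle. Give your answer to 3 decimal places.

area ≈ 8112.652

Law of sines: sin Z = XY·sin X/YZ ≈ 0.38960.
Since YZ ≥ XY, only the acute value applies: ∠Z ≈ 22.93°.
Then ∠Y = 180° − ∠X − ∠Z ≈ 54.07°.
Law of sines gives ZX = YZ·sin Y/sin X ≈ 186.04.
Area = ½·YZ·XY·sin Y ≈ 8112.7.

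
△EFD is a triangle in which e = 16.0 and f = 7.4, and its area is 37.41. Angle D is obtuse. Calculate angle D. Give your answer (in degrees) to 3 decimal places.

∠D ≈ 140.808°

From area = ½·e·f·sin D, we get sin D = 2·area/(e·f) ≈ 0.63193.
Taking the obtuse solution, ∠D ≈ 140.81°.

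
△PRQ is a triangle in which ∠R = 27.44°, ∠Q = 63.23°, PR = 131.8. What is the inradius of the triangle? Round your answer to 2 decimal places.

The third angle is ∠P = 180° − ∠R − ∠Q = 89.33°.
Law of sines: RQ = PR·sin P/sin Q ≈ 147.61.
Law of sines: QP = PR·sin R/sin Q ≈ 68.027.
Area = ½·PR·RQ·sin R ≈ 4482.7.
Semiperimeter s = (147.61+68.027+131.8)/2 = 173.72.
Inradius = area/s = 4482.7/173.72 ≈ 25.804.

r ≈ 25.80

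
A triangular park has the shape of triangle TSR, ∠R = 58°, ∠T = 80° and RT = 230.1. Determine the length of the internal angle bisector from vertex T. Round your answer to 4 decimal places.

The third angle is ∠S = 180° − ∠R − ∠T = 42.00°.
Law of sines: SR = RT·sin T/sin S ≈ 338.65.
Law of sines: TS = RT·sin R/sin S ≈ 291.63.
The bisector from T has length 2·RT·TS·cos(∠T/2)/(RT+TS) ≈ 197.05.

t_T ≈ 197.0536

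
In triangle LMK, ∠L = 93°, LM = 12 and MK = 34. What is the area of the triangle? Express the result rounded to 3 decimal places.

186.884

Law of sines: sin K = LM·sin L/MK ≈ 0.35246.
Since MK ≥ LM, only the acute value applies: ∠K ≈ 20.64°.
Then ∠M = 180° − ∠L − ∠K ≈ 66.36°.
Law of sines gives KL = MK·sin M/sin L ≈ 31.19.
Area = ½·MK·LM·sin M ≈ 186.88.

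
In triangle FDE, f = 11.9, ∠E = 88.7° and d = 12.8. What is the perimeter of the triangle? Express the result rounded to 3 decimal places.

perimeter ≈ 41.978

By the law of cosines, e² = f² + d² − 2·f·d·cos E = 298.54, so e ≈ 17.278.
Semiperimeter s = (11.9+12.8+17.278)/2 = 20.989.
Perimeter = 11.9 + 12.8 + 17.278 = 41.978.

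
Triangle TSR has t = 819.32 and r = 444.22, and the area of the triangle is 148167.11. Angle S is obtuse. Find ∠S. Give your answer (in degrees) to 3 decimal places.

∠S ≈ 125.492°

From area = ½·r·t·sin S, we get sin S = 2·area/(r·t) ≈ 0.81420.
Taking the obtuse solution, ∠S ≈ 125.49°.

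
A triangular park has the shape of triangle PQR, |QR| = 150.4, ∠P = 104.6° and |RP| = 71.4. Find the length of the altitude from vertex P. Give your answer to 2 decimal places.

Law of sines: sin Q = |RP|·sin P/|QR| ≈ 0.45940.
Since |QR| ≥ |RP|, only the acute value applies: ∠Q ≈ 27.35°.
Then ∠R = 180° − ∠P − ∠Q ≈ 48.05°.
Law of sines gives |PQ| = |QR|·sin R/sin P ≈ 115.59.
Area = ½·|QR|·|RP|·sin R ≈ 3993.4.
The altitude from P has length 2·area/|QR| ≈ 53.103.

h_P ≈ 53.10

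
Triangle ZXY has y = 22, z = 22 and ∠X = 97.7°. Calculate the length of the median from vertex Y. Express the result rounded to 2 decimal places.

25.88

By the law of cosines, x² = y² + z² − 2·y·z·cos X = 1097.7, so x ≈ 33.132.
Median from Y: ½√(2·z² + 2·x² − y²) ≈ 25.881.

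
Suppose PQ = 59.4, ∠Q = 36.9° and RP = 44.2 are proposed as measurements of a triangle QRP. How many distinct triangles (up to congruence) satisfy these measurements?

2

PQ·sin Q = 59.4·sin(36.9°) ≈ 35.66.
Since PQ sin Q < RP < PQ (35.66 < 44.2 < 59.4), two triangles exist.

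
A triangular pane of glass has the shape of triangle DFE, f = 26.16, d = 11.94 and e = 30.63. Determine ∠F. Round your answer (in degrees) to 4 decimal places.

By the law of cosines, cos F = (e² + d² − f²) / (2·e·d) ≈ 0.54196, so ∠F ≈ 57.18°.

∠F ≈ 57.1827°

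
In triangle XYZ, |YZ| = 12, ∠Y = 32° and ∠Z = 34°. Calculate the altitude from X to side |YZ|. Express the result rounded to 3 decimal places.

The third angle is ∠X = 180° − ∠Y − ∠Z = 114.00°.
Law of sines: |ZX| = |YZ|·sin Y/sin X ≈ 6.9608.
Law of sines: |XY| = |YZ|·sin Z/sin X ≈ 7.3454.
Area = ½·|YZ|·|ZX|·sin Z ≈ 23.355.
The altitude from X has length 2·area/|YZ| ≈ 3.8924.

3.892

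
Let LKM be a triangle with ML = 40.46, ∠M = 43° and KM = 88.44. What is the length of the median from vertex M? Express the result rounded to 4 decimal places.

By the law of cosines, LK² = KM² + ML² − 2·KM·ML·cos M = 4224.7, so LK ≈ 64.997.
Median from M: ½√(2·KM² + 2·ML² − LK²) ≈ 60.607.

60.6066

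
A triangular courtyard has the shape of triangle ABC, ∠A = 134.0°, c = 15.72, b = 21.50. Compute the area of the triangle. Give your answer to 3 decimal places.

Area = ½·b·c·sin A ≈ 121.56.

121.561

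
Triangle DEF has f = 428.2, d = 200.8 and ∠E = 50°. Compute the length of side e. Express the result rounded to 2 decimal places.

336.36

By the law of cosines, e² = f² + d² − 2·f·d·cos E = 1.1314e+05, so e ≈ 336.36.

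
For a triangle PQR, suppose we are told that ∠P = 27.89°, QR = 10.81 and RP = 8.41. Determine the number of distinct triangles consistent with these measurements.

1

RP·sin P = 8.41·sin(27.89°) ≈ 3.934.
Since QR ≥ RP, exactly one triangle exists.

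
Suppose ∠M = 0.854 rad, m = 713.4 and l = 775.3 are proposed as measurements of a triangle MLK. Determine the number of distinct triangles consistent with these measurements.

l·sin M = 775.3·sin(0.854 rad) ≈ 584.5.
Since l sin M < m < l (584.5 < 713.4 < 775.3), two triangles exist.

2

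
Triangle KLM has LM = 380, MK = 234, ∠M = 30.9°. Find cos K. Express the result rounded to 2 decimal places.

-0.43

By the law of cosines, KL² = LM² + MK² − 2·LM·MK·cos M = 46558, so KL ≈ 215.77.
Law of cosines again: cos K = (MK² + KL² − LM²)/(2·MK·KL) ≈ -0.42667, so ∠K ≈ 115.26°.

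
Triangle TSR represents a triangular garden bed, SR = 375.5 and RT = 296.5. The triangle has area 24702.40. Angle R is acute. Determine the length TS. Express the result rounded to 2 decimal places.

171.36

From area = ½·SR·RT·sin R, we get sin R = 2·area/(SR·RT) ≈ 0.44375.
Taking the acute solution, ∠R ≈ 26.34°.
Law of cosines then gives TS ≈ 171.36.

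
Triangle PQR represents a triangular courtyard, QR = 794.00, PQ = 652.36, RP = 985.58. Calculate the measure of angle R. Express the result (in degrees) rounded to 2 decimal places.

41.28

By the law of cosines, cos R = (QR² + RP² − PQ²) / (2·QR·RP) ≈ 0.75154, so ∠R ≈ 41.28°.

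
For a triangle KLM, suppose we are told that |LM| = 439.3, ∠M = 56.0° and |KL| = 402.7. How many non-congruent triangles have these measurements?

|LM|·sin M = 439.3·sin(56.0°) ≈ 364.2.
Since |LM| sin M < |KL| < |LM| (364.2 < 402.7 < 439.3), two triangles exist.

2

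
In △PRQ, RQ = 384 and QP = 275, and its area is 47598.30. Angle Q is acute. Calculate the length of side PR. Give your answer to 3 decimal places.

From area = ½·RQ·QP·sin Q, we get sin Q = 2·area/(RQ·QP) ≈ 0.90148.
Taking the acute solution, ∠Q ≈ 64.35°.
Law of cosines then gives PR ≈ 362.86.

362.864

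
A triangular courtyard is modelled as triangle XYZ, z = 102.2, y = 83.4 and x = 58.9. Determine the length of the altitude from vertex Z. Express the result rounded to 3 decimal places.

h_Z ≈ 48.065

Semiperimeter s = (58.9 + 83.4 + 102.2)/2 = 122.25.
Heron's formula: area = √(122.25·63.35·38.85·20.05) ≈ 2456.1.
The altitude from Z has length 2·area/z ≈ 48.065.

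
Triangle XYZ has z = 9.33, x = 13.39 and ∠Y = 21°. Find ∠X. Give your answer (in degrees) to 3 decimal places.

By the law of cosines, y² = z² + x² − 2·z·x·cos Y = 33.079, so y ≈ 5.7514.
Law of cosines again: cos X = (y² + z² − x²)/(2·y·z) ≈ -0.55128, so ∠X ≈ 123.45°.

∠X ≈ 123.455°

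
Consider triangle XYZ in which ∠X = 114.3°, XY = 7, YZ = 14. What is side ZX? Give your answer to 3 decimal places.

Law of sines: sin Z = XY·sin X/YZ ≈ 0.45570.
Since YZ ≥ XY, only the acute value applies: ∠Z ≈ 27.11°.
Then ∠Y = 180° − ∠X − ∠Z ≈ 38.59°.
Law of sines gives ZX = YZ·sin Y/sin X ≈ 9.5813.

9.581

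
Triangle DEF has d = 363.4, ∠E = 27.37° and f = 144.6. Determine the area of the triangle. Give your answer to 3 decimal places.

Area = ½·f·d·sin E ≈ 12079.

area ≈ 12078.991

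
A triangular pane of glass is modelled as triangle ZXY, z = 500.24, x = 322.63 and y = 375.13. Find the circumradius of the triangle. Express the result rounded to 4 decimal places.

By the law of cosines, cos Z = (x² + y² − z²) / (2·x·y) ≈ -0.02242, so ∠Z ≈ 91.28°.
Circumradius = z/(2 sin Z) ≈ 250.18.

250.1829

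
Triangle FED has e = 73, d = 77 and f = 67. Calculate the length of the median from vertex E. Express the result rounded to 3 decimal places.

Median from E: ½√(2·d² + 2·f² − e²) ≈ 62.264.

62.264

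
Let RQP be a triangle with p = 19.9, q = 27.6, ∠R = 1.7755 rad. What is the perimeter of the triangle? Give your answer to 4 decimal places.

perimeter ≈ 84.6627

By the law of cosines, r² = q² + p² − 2·q·p·cos R = 1381.1, so r ≈ 37.163.
Semiperimeter s = (37.163+27.6+19.9)/2 = 42.331.
Perimeter = 37.163 + 27.6 + 19.9 = 84.663.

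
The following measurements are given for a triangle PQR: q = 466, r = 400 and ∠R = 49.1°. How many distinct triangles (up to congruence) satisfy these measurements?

2

q·sin R = 466·sin(49.1°) ≈ 352.2.
Since q sin R < r < q (352.2 < 400 < 466), two triangles exist.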